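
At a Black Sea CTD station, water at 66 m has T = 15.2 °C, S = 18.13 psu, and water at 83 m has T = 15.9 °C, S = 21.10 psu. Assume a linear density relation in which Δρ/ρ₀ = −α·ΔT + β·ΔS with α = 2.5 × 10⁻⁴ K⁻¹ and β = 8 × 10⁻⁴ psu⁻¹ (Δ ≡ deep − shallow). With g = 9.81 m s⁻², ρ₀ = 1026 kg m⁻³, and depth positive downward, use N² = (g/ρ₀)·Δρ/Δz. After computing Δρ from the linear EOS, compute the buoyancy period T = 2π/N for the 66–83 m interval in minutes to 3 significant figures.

2.94 min

ΔT = +0.7 K, ΔS = +2.97 psu (deep − shallow).
Δρ/ρ₀ = −αΔT + βΔS = -1.75 × 10⁻⁴ + 2.376 × 10⁻³ = 2.201 × 10⁻³, so Δρ ≈ 2.258 kg m⁻³.
N² = (g/ρ₀)·Δρ/Δz = g·(Δρ/ρ₀)/Δz = 9.81 × 2.201 × 10⁻³ / 17 = 1.2701 × 10⁻³ s⁻².
N = √(1.2701 × 10⁻³) = 0.035638 rad s⁻¹ → T = 2π/N = 176.31 s = 2.9385 min ≈ 2.94 min.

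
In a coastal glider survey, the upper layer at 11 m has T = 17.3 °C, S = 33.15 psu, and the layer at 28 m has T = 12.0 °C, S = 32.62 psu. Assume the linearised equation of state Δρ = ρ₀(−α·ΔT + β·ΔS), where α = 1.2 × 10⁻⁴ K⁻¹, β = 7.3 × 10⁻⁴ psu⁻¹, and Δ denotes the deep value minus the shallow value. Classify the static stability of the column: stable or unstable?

ΔT = 12.0 − 17.3 = -5.3 K and ΔS = 32.62 − 33.15 = -0.53 psu (deep − shallow).
−αΔT = 6.36 × 10⁻⁴; βΔS = -3.869 × 10⁻⁴; sum Δρ/ρ₀ = 2.491 × 10⁻⁴.
Δρ/ρ₀ > 0, so Δρ > 0: deeper water is denser → statically stable.

stable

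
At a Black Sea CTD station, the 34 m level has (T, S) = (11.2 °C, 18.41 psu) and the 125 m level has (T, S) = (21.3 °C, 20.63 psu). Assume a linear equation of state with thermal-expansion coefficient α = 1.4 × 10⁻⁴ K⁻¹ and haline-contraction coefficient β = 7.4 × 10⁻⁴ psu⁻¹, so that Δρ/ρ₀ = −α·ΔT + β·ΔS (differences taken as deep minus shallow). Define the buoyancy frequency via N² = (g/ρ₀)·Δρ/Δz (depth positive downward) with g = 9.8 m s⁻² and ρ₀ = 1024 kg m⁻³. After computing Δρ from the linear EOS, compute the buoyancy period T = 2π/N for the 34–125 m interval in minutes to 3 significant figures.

21.1 min

ΔT = +10.1 K, ΔS = +2.22 psu (deep − shallow).
Δρ/ρ₀ = −αΔT + βΔS = -1.414 × 10⁻³ + 1.6428 × 10⁻³ = 2.288 × 10⁻⁴, so Δρ ≈ 0.2343 kg m⁻³.
N² = (g/ρ₀)·Δρ/Δz = g·(Δρ/ρ₀)/Δz = 9.8 × 2.288 × 10⁻⁴ / 91 = 2.4640 × 10⁻⁵ s⁻².
N = √(2.4640 × 10⁻⁵) = 4.9639 × 10⁻³ rad s⁻¹ → T = 2π/N = 1.2658 × 10³ s = 21.097 min ≈ 21.1 min.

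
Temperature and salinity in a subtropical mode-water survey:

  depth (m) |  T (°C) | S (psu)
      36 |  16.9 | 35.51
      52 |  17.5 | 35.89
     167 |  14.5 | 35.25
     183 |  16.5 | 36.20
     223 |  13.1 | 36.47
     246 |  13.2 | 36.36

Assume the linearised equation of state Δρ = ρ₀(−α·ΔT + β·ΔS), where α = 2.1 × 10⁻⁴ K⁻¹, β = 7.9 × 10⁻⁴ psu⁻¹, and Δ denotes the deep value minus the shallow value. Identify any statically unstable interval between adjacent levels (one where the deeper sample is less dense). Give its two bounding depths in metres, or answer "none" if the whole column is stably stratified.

Evaluate Δρ/ρ₀ = −αΔT + βΔS across each adjacent pair:
  36–52 m: −αΔT+βΔS = −(2.1 × 10⁻⁴)(+0.6)+(7.9 × 10⁻⁴)(+0.38) = 1.7 × 10⁻⁴ → stable
  52–167 m: −αΔT+βΔS = −(2.1 × 10⁻⁴)(-3.0)+(7.9 × 10⁻⁴)(-0.64) = 1.2 × 10⁻⁴ → stable
  167–183 m: −αΔT+βΔS = −(2.1 × 10⁻⁴)(+2.0)+(7.9 × 10⁻⁴)(+0.95) = 3.3 × 10⁻⁴ → stable
  183–223 m: −αΔT+βΔS = −(2.1 × 10⁻⁴)(-3.4)+(7.9 × 10⁻⁴)(+0.27) = 9.3 × 10⁻⁴ → stable
  223–246 m: −αΔT+βΔS = −(2.1 × 10⁻⁴)(+0.1)+(7.9 × 10⁻⁴)(-0.11) = -1.1 × 10⁻⁴ → UNSTABLE
The 223–246 m interval has Δρ < 0: lighter water underlies denser water.

223–246 m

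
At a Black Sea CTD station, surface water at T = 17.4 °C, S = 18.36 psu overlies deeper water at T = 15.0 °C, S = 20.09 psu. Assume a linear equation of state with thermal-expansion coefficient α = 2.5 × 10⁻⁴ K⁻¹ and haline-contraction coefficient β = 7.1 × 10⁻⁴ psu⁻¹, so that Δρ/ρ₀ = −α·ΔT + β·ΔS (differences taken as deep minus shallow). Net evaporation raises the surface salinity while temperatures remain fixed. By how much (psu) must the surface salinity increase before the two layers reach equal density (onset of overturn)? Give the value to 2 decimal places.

Neutral buoyancy requires −α(T_deep − T_surf) + β(S_deep − S_surf′) = 0.
S_surf′ = S_deep − (α/β)·ΔT = 20.09 − (2.5 × 10⁻⁴/7.1 × 10⁻⁴)·(-2.4) = 20.9351 psu.
Increase required: 20.9351 − 18.36 = 2.5751 psu.

2.58 psu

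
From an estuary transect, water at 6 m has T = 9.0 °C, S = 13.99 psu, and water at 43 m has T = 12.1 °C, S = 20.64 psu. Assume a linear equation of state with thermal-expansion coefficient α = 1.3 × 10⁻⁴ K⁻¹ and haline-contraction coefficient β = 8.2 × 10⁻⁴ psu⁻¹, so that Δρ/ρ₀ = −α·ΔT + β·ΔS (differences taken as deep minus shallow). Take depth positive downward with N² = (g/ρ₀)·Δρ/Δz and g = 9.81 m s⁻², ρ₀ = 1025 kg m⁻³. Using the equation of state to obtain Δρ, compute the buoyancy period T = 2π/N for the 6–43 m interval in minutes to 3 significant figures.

ΔT = +3.1 K, ΔS = +6.65 psu (deep − shallow).
Δρ/ρ₀ = −αΔT + βΔS = -4.03 × 10⁻⁴ + 5.453 × 10⁻³ = 5.05 × 10⁻³, so Δρ ≈ 5.176 kg m⁻³.
N² = (g/ρ₀)·Δρ/Δz = g·(Δρ/ρ₀)/Δz = 9.81 × 5.05 × 10⁻³ / 37 = 1.3389 × 10⁻³ s⁻².
N = √(1.3389 × 10⁻³) = 0.036591 rad s⁻¹ → T = 2π/N = 171.71 s = 2.8618 min ≈ 2.86 min.

2.86 min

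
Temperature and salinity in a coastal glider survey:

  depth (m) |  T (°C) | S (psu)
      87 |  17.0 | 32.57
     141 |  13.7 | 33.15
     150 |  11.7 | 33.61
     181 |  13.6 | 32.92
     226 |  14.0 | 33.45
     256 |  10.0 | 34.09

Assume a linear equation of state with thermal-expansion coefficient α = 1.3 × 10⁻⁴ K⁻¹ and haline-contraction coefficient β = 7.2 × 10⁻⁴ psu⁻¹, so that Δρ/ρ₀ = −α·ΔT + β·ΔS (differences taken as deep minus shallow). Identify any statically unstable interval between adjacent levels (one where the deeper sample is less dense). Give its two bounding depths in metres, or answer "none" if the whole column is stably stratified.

Evaluate Δρ/ρ₀ = −αΔT + βΔS across each adjacent pair:
  87–141 m: −αΔT+βΔS = −(1.3 × 10⁻⁴)(-3.3)+(7.2 × 10⁻⁴)(+0.58) = 8.5 × 10⁻⁴ → stable
  141–150 m: −αΔT+βΔS = −(1.3 × 10⁻⁴)(-2.0)+(7.2 × 10⁻⁴)(+0.46) = 5.9 × 10⁻⁴ → stable
  150–181 m: −αΔT+βΔS = −(1.3 × 10⁻⁴)(+1.9)+(7.2 × 10⁻⁴)(-0.69) = -7.4 × 10⁻⁴ → UNSTABLE
  181–226 m: −αΔT+βΔS = −(1.3 × 10⁻⁴)(+0.4)+(7.2 × 10⁻⁴)(+0.53) = 3.3 × 10⁻⁴ → stable
  226–256 m: −αΔT+βΔS = −(1.3 × 10⁻⁴)(-4.0)+(7.2 × 10⁻⁴)(+0.64) = 9.8 × 10⁻⁴ → stable
The 150–181 m interval has Δρ < 0: lighter water underlies denser water.

150–181 m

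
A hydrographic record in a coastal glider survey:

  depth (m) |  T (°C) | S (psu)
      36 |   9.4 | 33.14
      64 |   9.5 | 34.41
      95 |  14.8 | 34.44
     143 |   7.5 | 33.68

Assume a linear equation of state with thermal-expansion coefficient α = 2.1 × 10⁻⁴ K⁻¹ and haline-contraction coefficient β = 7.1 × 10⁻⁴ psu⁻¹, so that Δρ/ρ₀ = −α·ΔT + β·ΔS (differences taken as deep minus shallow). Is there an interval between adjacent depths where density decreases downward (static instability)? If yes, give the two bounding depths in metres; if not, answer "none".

Evaluate Δρ/ρ₀ = −αΔT + βΔS across each adjacent pair:
  36–64 m: −αΔT+βΔS = −(2.1 × 10⁻⁴)(+0.1)+(7.1 × 10⁻⁴)(+1.27) = 8.8 × 10⁻⁴ → stable
  64–95 m: −αΔT+βΔS = −(2.1 × 10⁻⁴)(+5.3)+(7.1 × 10⁻⁴)(+0.03) = -1.1 × 10⁻³ → UNSTABLE
  95–143 m: −αΔT+βΔS = −(2.1 × 10⁻⁴)(-7.3)+(7.1 × 10⁻⁴)(-0.76) = 9.9 × 10⁻⁴ → stable
The 64–95 m interval has Δρ < 0: lighter water underlies denser water.

64–95 m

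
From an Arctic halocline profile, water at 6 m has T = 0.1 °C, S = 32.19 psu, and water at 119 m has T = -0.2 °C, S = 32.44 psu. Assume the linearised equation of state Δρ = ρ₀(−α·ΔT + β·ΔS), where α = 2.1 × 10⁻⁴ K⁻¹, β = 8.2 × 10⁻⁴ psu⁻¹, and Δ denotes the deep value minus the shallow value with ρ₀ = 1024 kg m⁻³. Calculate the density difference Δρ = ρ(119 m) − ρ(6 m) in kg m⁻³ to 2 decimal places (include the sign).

ΔT = -0.3 K, ΔS = +0.25 psu (deep − shallow).
Δρ/ρ₀ = −(2.1 × 10⁻⁴)(-0.3) + (8.2 × 10⁻⁴)(+0.25) = 2.68 × 10⁻⁴.
Δρ = 1024 × (2.68 × 10⁻⁴) = +0.27 kg m⁻³.
Positive Δρ: denser below, stable.

+0.27 kg m⁻³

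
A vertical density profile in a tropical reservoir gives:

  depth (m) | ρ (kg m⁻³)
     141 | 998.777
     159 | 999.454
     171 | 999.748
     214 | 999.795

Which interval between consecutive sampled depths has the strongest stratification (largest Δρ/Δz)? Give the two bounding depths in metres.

Compute the density gradient over each adjacent pair:
  141–159 m: Δρ/Δz = 0.677/18 = 0.038 kg m⁻⁴
  159–171 m: Δρ/Δz = 0.294/12 = 0.024 kg m⁻⁴
  171–214 m: Δρ/Δz = 0.047/43 = 1.1 × 10⁻³ kg m⁻⁴
The largest gradient is in the 141–159 m interval — the pycnocline.

141–159 m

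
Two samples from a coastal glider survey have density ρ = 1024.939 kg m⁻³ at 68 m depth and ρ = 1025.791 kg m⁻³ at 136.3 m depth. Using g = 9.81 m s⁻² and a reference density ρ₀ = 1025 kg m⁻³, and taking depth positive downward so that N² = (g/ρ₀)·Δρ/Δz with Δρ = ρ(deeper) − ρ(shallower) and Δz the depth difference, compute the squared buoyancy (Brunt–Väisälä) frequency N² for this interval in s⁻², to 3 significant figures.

Δρ = 1025.791 − 1024.939 = 0.852 kg m⁻³ over Δz = 136.3 − 68 = 68.3 m.
N² = (9.81/1025) × (0.852/68.3) = 1.1939 × 10⁻⁴ s⁻² ≈ 1.19 × 10⁻⁴ s⁻².

1.19 × 10⁻⁴ s⁻²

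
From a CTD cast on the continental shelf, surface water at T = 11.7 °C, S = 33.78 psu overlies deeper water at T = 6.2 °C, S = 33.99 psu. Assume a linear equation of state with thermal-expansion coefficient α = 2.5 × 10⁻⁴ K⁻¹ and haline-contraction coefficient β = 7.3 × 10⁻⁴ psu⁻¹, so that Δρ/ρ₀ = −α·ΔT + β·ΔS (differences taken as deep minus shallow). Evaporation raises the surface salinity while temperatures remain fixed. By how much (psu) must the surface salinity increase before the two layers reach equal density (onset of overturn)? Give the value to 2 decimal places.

2.09 psu

Neutral buoyancy requires −α(T_deep − T_surf) + β(S_deep − S_surf′) = 0.
S_surf′ = S_deep − (α/β)·ΔT = 33.99 − (2.5 × 10⁻⁴/7.3 × 10⁻⁴)·(-5.5) = 35.8736 psu.
Increase required: 35.8736 − 33.78 = 2.0936 psu.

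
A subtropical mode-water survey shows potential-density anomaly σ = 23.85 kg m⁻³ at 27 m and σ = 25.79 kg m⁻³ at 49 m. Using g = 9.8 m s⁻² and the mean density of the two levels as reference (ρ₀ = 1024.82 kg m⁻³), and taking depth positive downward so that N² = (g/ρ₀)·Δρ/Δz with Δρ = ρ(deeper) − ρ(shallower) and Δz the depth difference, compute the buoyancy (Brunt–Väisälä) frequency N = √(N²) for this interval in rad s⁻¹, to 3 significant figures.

0.0290 rad s⁻¹

Δρ = 1025.79 − 1023.85 = 1.94 kg m⁻³ over Δz = 49 − 27 = 22 m.
N² = (9.8/1024.82) × (1.94/22) = 8.4325 × 10⁻⁴ s⁻².
N = √(8.4325 × 10⁻⁴) = 0.029039 rad s⁻¹ ≈ 0.0290 rad s⁻¹.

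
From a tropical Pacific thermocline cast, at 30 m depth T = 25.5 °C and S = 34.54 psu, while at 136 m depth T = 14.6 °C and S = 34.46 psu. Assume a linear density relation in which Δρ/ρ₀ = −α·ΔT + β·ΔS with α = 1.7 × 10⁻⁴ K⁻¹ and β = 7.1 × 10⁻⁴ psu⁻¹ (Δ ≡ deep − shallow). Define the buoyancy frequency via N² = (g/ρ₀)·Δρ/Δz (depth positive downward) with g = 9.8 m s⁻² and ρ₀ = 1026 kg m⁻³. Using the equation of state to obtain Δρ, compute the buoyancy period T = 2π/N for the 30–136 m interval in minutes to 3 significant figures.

ΔT = -10.9 K, ΔS = -0.08 psu (deep − shallow).
Δρ/ρ₀ = −αΔT + βΔS = 1.853 × 10⁻³ − 5.68 × 10⁻⁵ = 1.7962 × 10⁻³, so Δρ ≈ 1.843 kg m⁻³.
N² = (g/ρ₀)·Δρ/Δz = g·(Δρ/ρ₀)/Δz = 9.8 × 1.7962 × 10⁻³ / 106 = 1.6606 × 10⁻⁴ s⁻².
N = √(1.6606 × 10⁻⁴) = 0.012886 rad s⁻¹ → T = 2π/N = 487.60 s = 8.1267 min ≈ 8.13 min.

8.13 min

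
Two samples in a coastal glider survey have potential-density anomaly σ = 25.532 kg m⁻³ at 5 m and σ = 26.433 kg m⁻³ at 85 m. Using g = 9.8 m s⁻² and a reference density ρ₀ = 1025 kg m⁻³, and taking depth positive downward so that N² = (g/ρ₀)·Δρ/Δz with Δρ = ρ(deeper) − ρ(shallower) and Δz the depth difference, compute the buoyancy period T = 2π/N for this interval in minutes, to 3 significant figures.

Δρ = 1026.433 − 1025.532 = 0.901 kg m⁻³ over Δz = 85 − 5 = 80 m.
N² = (9.8/1025) × (0.901/80) = 1.0768 × 10⁻⁴ s⁻².
N = √(1.0768 × 10⁻⁴) = 0.010377 rad s⁻¹, so T = 2π/N = 605.49 s = 10.091 min ≈ 10.1 min.

10.1 min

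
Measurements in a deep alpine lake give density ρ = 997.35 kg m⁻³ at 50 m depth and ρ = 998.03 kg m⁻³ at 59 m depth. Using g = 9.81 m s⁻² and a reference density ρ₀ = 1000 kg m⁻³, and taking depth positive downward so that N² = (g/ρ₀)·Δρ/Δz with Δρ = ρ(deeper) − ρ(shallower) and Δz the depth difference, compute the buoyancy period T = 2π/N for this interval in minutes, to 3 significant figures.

Δρ = 998.03 − 997.35 = 0.68 kg m⁻³ over Δz = 59 − 50 = 9 m.
N² = (9.81/1000) × (0.68/9) = 7.4120 × 10⁻⁴ s⁻².
N = √(7.4120 × 10⁻⁴) = 0.027225 rad s⁻¹, so T = 2π/N = 230.79 s = 3.8465 min ≈ 3.85 min.

3.85 min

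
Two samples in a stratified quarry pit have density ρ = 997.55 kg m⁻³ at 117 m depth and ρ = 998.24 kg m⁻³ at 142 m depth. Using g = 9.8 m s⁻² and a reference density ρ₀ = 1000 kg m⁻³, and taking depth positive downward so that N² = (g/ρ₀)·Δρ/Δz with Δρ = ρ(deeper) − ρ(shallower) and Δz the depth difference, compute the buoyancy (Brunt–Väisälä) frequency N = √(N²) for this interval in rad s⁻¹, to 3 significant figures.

Δρ = 998.24 − 997.55 = 0.69 kg m⁻³ over Δz = 142 − 117 = 25 m.
N² = (9.8/1000) × (0.69/25) = 2.7048 × 10⁻⁴ s⁻².
N = √(2.7048 × 10⁻⁴) = 0.016446 rad s⁻¹ ≈ 0.0164 rad s⁻¹.

0.0164 rad s⁻¹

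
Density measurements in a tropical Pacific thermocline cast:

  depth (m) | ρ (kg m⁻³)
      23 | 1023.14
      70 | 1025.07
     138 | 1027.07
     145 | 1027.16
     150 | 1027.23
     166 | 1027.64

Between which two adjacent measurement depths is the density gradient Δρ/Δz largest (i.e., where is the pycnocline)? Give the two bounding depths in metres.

Compute the density gradient over each adjacent pair:
  23–70 m: Δρ/Δz = 1.93/47 = 0.041 kg m⁻⁴
  70–138 m: Δρ/Δz = 2.00/68 = 0.029 kg m⁻⁴
  138–145 m: Δρ/Δz = 0.09/7 = 0.013 kg m⁻⁴
  145–150 m: Δρ/Δz = 0.07/5 = 0.014 kg m⁻⁴
  150–166 m: Δρ/Δz = 0.41/16 = 0.026 kg m⁻⁴
The largest gradient is in the 23–70 m interval — the pycnocline.

23–70 m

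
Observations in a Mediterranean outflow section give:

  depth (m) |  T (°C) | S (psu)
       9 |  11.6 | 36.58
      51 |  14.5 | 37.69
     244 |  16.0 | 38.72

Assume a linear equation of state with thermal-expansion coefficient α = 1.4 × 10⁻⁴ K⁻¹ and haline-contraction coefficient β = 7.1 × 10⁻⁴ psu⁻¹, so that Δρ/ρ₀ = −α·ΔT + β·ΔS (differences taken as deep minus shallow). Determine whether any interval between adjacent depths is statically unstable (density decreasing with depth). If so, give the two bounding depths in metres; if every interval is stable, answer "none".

none

Evaluate Δρ/ρ₀ = −αΔT + βΔS across each adjacent pair:
  9–51 m: −αΔT+βΔS = −(1.4 × 10⁻⁴)(+2.9)+(7.1 × 10⁻⁴)(+1.11) = 3.8 × 10⁻⁴ → stable
  51–244 m: −αΔT+βΔS = −(1.4 × 10⁻⁴)(+1.5)+(7.1 × 10⁻⁴)(+1.03) = 5.2 × 10⁻⁴ → stable
Every interval has Δρ > 0: the column is stably stratified throughout.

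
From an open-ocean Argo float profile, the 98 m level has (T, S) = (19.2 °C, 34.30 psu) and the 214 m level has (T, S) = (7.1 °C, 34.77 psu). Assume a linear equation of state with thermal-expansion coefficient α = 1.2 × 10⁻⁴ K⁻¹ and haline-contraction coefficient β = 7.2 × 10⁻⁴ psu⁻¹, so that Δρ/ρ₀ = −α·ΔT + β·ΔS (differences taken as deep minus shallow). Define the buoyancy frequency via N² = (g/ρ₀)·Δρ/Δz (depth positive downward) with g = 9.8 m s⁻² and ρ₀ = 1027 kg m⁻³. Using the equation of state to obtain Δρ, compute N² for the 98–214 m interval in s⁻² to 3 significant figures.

1.51 × 10⁻⁴ s⁻²

ΔT = -12.1 K, ΔS = +0.47 psu (deep − shallow).
Δρ/ρ₀ = −αΔT + βΔS = 1.452 × 10⁻³ + 3.384 × 10⁻⁴ = 1.7904 × 10⁻³, so Δρ ≈ 1.839 kg m⁻³.
N² = (g/ρ₀)·Δρ/Δz = g·(Δρ/ρ₀)/Δz = 9.8 × 1.7904 × 10⁻³ / 116 = 1.5126 × 10⁻⁴ s⁻² ≈ 1.51 × 10⁻⁴ s⁻².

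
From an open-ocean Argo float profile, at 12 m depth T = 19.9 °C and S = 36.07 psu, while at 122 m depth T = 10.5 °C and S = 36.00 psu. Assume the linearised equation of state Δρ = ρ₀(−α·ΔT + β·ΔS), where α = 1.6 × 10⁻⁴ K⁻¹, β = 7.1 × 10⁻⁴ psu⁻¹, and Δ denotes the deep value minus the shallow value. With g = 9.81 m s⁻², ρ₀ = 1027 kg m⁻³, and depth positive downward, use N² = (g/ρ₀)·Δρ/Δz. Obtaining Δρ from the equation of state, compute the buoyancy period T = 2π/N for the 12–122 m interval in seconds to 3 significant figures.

552 s

ΔT = -9.4 K, ΔS = -0.07 psu (deep − shallow).
Δρ/ρ₀ = −αΔT + βΔS = 1.504 × 10⁻³ − 4.97 × 10⁻⁵ = 1.4543 × 10⁻³, so Δρ ≈ 1.494 kg m⁻³.
N² = (g/ρ₀)·Δρ/Δz = g·(Δρ/ρ₀)/Δz = 9.81 × 1.4543 × 10⁻³ / 110 = 1.2970 × 10⁻⁴ s⁻².
N = √(1.2970 × 10⁻⁴) = 0.011389 rad s⁻¹ → T = 2π/N = 551.69 s ≈ 552 s.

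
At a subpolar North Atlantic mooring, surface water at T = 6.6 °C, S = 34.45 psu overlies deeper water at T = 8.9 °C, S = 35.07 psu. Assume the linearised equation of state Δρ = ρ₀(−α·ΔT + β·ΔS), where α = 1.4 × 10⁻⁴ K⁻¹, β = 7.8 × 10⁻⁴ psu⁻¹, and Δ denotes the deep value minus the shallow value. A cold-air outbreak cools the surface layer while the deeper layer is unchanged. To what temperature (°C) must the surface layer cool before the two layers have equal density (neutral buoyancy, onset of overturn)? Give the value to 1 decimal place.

Neutral buoyancy requires Δρ = 0, i.e. −α(T_deep − T_surf′) + β(S_deep − S_surf) = 0.
T_surf′ = T_deep − (β/α)·ΔS = 8.9 − (7.8 × 10⁻⁴/1.4 × 10⁻⁴)·(+0.62) = 5.446 °C.
Cooling required: 6.6 − (5.446) = 1.154 °C.

5.4 °C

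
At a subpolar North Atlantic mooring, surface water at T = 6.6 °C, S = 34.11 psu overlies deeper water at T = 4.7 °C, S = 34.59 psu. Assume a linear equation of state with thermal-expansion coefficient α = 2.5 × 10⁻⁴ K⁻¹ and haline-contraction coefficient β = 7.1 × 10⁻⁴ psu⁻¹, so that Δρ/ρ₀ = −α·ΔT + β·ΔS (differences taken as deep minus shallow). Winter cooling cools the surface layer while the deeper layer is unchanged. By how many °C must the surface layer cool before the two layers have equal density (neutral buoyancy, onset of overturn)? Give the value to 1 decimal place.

Neutral buoyancy requires Δρ = 0, i.e. −α(T_deep − T_surf′) + β(S_deep − S_surf) = 0.
T_surf′ = T_deep − (β/α)·ΔS = 4.7 − (7.1 × 10⁻⁴/2.5 × 10⁻⁴)·(+0.48) = 3.337 °C.
Cooling required: 6.6 − (3.337) = 3.263 °C.

3.3 °C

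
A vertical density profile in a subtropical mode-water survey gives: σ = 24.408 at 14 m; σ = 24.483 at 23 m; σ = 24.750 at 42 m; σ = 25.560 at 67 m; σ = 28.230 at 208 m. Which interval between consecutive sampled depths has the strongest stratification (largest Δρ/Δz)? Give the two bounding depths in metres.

Compute the density gradient over each adjacent pair:
  14–23 m: Δρ/Δz = 0.075/9 = 8.3 × 10⁻³ kg m⁻⁴
  23–42 m: Δρ/Δz = 0.267/19 = 0.014 kg m⁻⁴
  42–67 m: Δρ/Δz = 0.810/25 = 0.032 kg m⁻⁴
  67–208 m: Δρ/Δz = 2.670/141 = 0.019 kg m⁻⁴
The largest gradient is in the 42–67 m interval — the pycnocline.

42–67 m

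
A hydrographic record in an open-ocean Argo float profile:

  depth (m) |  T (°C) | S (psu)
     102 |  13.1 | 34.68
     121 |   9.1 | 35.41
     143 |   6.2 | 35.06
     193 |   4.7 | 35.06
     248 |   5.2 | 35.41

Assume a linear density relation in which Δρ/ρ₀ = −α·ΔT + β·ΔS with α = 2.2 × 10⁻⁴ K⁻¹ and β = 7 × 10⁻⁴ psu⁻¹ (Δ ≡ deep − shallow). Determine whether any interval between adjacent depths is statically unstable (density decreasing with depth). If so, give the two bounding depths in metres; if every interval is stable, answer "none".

none

Evaluate Δρ/ρ₀ = −αΔT + βΔS across each adjacent pair:
  102–121 m: −αΔT+βΔS = −(2.2 × 10⁻⁴)(-4.0)+(7 × 10⁻⁴)(+0.73) = 1.4 × 10⁻³ → stable
  121–143 m: −αΔT+βΔS = −(2.2 × 10⁻⁴)(-2.9)+(7 × 10⁻⁴)(-0.35) = 3.9 × 10⁻⁴ → stable
  143–193 m: −αΔT+βΔS = −(2.2 × 10⁻⁴)(-1.5)+(7 × 10⁻⁴)(+0.00) = 3.3 × 10⁻⁴ → stable
  193–248 m: −αΔT+βΔS = −(2.2 × 10⁻⁴)(+0.5)+(7 × 10⁻⁴)(+0.35) = 1.3 × 10⁻⁴ → stable
Every interval has Δρ > 0: the column is stably stratified throughout.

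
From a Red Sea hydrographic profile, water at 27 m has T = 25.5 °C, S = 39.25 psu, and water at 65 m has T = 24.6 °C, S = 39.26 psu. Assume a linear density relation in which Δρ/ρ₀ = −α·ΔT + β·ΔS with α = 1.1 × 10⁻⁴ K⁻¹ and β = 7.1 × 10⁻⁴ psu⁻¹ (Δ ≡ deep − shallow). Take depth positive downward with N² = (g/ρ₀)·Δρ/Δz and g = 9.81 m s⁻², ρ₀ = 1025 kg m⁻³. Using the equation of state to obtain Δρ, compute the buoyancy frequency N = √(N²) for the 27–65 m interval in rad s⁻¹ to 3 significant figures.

5.23 × 10⁻³ rad s⁻¹

ΔT = -0.9 K, ΔS = +0.01 psu (deep − shallow).
Δρ/ρ₀ = −αΔT + βΔS = 9.90 × 10⁻⁵ + 7.10 × 10⁻⁶ = 1.061 × 10⁻⁴, so Δρ ≈ 0.1088 kg m⁻³.
N² = (g/ρ₀)·Δρ/Δz = g·(Δρ/ρ₀)/Δz = 9.81 × 1.061 × 10⁻⁴ / 38 = 2.7391 × 10⁻⁵ s⁻².
N = √(2.7391 × 10⁻⁵) = 5.2336 × 10⁻³ rad s⁻¹ ≈ 5.23 × 10⁻³ rad s⁻¹.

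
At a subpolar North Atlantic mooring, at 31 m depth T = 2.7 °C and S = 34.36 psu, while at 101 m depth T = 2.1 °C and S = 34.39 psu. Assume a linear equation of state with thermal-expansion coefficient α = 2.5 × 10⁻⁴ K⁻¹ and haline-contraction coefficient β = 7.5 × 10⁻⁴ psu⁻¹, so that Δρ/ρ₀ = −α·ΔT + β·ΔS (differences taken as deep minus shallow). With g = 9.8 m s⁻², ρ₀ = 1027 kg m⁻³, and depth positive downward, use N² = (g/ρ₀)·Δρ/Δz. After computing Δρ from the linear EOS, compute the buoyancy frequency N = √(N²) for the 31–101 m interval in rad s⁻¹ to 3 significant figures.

4.91 × 10⁻³ rad s⁻¹

ΔT = -0.6 K, ΔS = +0.03 psu (deep − shallow).
Δρ/ρ₀ = −αΔT + βΔS = 1.50 × 10⁻⁴ + 2.25 × 10⁻⁵ = 1.725 × 10⁻⁴, so Δρ ≈ 0.1772 kg m⁻³.
N² = (g/ρ₀)·Δρ/Δz = g·(Δρ/ρ₀)/Δz = 9.8 × 1.725 × 10⁻⁴ / 70 = 2.4150 × 10⁻⁵ s⁻².
N = √(2.4150 × 10⁻⁵) = 4.9143 × 10⁻³ rad s⁻¹ ≈ 4.91 × 10⁻³ rad s⁻¹.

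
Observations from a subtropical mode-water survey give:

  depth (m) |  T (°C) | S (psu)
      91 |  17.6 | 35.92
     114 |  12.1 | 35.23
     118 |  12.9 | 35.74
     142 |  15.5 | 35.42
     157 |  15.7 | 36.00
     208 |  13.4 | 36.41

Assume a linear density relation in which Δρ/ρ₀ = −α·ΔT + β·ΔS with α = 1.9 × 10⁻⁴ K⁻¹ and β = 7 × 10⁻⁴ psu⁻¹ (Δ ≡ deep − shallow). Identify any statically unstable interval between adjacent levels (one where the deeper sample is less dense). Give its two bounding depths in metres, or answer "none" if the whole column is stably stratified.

Evaluate Δρ/ρ₀ = −αΔT + βΔS across each adjacent pair:
  91–114 m: −αΔT+βΔS = −(1.9 × 10⁻⁴)(-5.5)+(7 × 10⁻⁴)(-0.69) = 5.6 × 10⁻⁴ → stable
  114–118 m: −αΔT+βΔS = −(1.9 × 10⁻⁴)(+0.8)+(7 × 10⁻⁴)(+0.51) = 2.0 × 10⁻⁴ → stable
  118–142 m: −αΔT+βΔS = −(1.9 × 10⁻⁴)(+2.6)+(7 × 10⁻⁴)(-0.32) = -7.2 × 10⁻⁴ → UNSTABLE
  142–157 m: −αΔT+βΔS = −(1.9 × 10⁻⁴)(+0.2)+(7 × 10⁻⁴)(+0.58) = 3.7 × 10⁻⁴ → stable
  157–208 m: −αΔT+βΔS = −(1.9 × 10⁻⁴)(-2.3)+(7 × 10⁻⁴)(+0.41) = 7.2 × 10⁻⁴ → stable
The 118–142 m interval has Δρ < 0: lighter water underlies denser water.

118–142 m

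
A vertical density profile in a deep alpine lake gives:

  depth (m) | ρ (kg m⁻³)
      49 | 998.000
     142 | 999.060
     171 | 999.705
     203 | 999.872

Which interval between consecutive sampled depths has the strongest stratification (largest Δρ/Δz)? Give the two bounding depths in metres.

142–171 m

Compute the density gradient over each adjacent pair:
  49–142 m: Δρ/Δz = 1.060/93 = 0.011 kg m⁻⁴
  142–171 m: Δρ/Δz = 0.645/29 = 0.022 kg m⁻⁴
  171–203 m: Δρ/Δz = 0.167/32 = 5.2 × 10⁻³ kg m⁻⁴
The largest gradient is in the 142–171 m interval — the pycnocline.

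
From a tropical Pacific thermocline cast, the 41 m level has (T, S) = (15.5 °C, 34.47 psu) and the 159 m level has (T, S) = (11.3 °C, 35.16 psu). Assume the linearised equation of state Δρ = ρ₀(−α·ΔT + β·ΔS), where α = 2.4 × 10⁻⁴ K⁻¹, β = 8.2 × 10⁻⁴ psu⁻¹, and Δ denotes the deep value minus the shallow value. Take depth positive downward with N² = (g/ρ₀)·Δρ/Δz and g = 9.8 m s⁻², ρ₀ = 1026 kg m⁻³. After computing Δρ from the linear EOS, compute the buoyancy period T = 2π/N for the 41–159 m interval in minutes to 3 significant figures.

9.16 min

ΔT = -4.2 K, ΔS = +0.69 psu (deep − shallow).
Δρ/ρ₀ = −αΔT + βΔS = 1.008 × 10⁻³ + 5.658 × 10⁻⁴ = 1.5738 × 10⁻³, so Δρ ≈ 1.615 kg m⁻³.
N² = (g/ρ₀)·Δρ/Δz = g·(Δρ/ρ₀)/Δz = 9.8 × 1.5738 × 10⁻³ / 118 = 1.3071 × 10⁻⁴ s⁻².
N = √(1.3071 × 10⁻⁴) = 0.011433 rad s⁻¹ → T = 2π/N = 549.57 s = 9.1595 min ≈ 9.16 min.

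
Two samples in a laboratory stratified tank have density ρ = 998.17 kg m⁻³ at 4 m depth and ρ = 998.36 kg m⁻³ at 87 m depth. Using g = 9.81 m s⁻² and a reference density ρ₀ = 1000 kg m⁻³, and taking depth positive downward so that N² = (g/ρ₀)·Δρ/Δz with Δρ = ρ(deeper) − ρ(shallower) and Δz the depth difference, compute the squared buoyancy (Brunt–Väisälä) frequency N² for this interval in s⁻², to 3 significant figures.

Δρ = 998.36 − 998.17 = 0.19 kg m⁻³ over Δz = 87 − 4 = 83 m.
N² = (9.81/1000) × (0.19/83) = 2.2457 × 10⁻⁵ s⁻² ≈ 2.25 × 10⁻⁵ s⁻².
A positive N² confirms static stability across the interval.

2.25 × 10⁻⁵ s⁻²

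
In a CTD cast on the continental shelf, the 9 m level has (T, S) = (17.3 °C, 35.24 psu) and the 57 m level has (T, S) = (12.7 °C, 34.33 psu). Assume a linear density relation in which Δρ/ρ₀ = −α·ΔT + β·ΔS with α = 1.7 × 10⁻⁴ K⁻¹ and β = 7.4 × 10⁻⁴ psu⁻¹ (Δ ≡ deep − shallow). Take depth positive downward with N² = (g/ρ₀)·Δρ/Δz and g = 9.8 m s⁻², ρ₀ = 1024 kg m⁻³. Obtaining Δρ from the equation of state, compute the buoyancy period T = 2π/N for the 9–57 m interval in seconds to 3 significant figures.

ΔT = -4.6 K, ΔS = -0.91 psu (deep − shallow).
Δρ/ρ₀ = −αΔT + βΔS = 7.82 × 10⁻⁴ − 6.734 × 10⁻⁴ = 1.086 × 10⁻⁴, so Δρ ≈ 0.1112 kg m⁻³.
N² = (g/ρ₀)·Δρ/Δz = g·(Δρ/ρ₀)/Δz = 9.8 × 1.086 × 10⁻⁴ / 48 = 2.2173 × 10⁻⁵ s⁻².
N = √(2.2173 × 10⁻⁵) = 4.7088 × 10⁻³ rad s⁻¹ → T = 2π/N = 1.3343 × 10³ s ≈ 1.33 × 10³ s.

1.33 × 10³ s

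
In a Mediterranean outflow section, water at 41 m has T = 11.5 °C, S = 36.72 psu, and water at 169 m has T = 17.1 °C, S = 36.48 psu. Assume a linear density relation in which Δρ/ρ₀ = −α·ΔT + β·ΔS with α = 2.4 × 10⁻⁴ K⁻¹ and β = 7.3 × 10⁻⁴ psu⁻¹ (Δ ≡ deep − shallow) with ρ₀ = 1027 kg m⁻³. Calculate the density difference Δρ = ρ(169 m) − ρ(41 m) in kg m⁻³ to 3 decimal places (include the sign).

ΔT = +5.6 K, ΔS = -0.24 psu (deep − shallow).
Δρ/ρ₀ = −(2.4 × 10⁻⁴)(+5.6) + (7.3 × 10⁻⁴)(-0.24) = -1.5192 × 10⁻³.
Δρ = 1027 × (-1.5192 × 10⁻³) = -1.560 kg m⁻³.
Negative Δρ: lighter below, statically unstable.

-1.560 kg m⁻³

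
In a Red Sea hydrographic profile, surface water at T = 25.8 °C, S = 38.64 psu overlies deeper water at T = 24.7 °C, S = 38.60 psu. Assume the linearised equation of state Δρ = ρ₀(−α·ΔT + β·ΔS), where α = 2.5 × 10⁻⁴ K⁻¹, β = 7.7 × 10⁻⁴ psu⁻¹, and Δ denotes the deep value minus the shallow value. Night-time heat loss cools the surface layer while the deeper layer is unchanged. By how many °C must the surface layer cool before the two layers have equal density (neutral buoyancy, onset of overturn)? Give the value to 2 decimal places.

0.98 °C

Neutral buoyancy requires Δρ = 0, i.e. −α(T_deep − T_surf′) + β(S_deep − S_surf) = 0.
T_surf′ = T_deep − (β/α)·ΔS = 24.7 − (7.7 × 10⁻⁴/2.5 × 10⁻⁴)·(-0.04) = 24.8232 °C.
Cooling required: 25.8 − (24.8232) = 0.9768 °C.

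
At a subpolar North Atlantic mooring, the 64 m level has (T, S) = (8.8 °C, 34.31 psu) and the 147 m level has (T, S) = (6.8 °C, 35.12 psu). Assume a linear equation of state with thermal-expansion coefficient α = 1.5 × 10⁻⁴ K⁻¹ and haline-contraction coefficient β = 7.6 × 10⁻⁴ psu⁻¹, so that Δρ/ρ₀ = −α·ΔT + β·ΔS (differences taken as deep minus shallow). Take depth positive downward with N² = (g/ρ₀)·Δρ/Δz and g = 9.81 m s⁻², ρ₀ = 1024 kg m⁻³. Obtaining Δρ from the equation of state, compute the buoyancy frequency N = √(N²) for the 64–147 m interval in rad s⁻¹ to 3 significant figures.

0.0104 rad s⁻¹

ΔT = -2.0 K, ΔS = +0.81 psu (deep − shallow).
Δρ/ρ₀ = −αΔT + βΔS = 3.00 × 10⁻⁴ + 6.156 × 10⁻⁴ = 9.156 × 10⁻⁴, so Δρ ≈ 0.9376 kg m⁻³.
N² = (g/ρ₀)·Δρ/Δz = g·(Δρ/ρ₀)/Δz = 9.81 × 9.156 × 10⁻⁴ / 83 = 1.0822 × 10⁻⁴ s⁻².
N = √(1.0822 × 10⁻⁴) = 0.010403 rad s⁻¹ ≈ 0.0104 rad s⁻¹.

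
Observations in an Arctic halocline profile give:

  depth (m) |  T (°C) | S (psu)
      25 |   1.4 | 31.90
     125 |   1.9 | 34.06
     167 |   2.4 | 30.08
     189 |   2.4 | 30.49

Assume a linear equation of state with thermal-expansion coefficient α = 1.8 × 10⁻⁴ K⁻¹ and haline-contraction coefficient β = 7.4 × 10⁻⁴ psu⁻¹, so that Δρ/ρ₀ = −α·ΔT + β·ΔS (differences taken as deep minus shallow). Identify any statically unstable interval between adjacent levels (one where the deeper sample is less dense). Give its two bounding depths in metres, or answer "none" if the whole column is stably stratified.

Evaluate Δρ/ρ₀ = −αΔT + βΔS across each adjacent pair:
  25–125 m: −αΔT+βΔS = −(1.8 × 10⁻⁴)(+0.5)+(7.4 × 10⁻⁴)(+2.16) = 1.5 × 10⁻³ → stable
  125–167 m: −αΔT+βΔS = −(1.8 × 10⁻⁴)(+0.5)+(7.4 × 10⁻⁴)(-3.98) = -3.0 × 10⁻³ → UNSTABLE
  167–189 m: −αΔT+βΔS = −(1.8 × 10⁻⁴)(+0.0)+(7.4 × 10⁻⁴)(+0.41) = 3.0 × 10⁻⁴ → stable
The 125–167 m interval has Δρ < 0: lighter water underlies denser water.

125–167 m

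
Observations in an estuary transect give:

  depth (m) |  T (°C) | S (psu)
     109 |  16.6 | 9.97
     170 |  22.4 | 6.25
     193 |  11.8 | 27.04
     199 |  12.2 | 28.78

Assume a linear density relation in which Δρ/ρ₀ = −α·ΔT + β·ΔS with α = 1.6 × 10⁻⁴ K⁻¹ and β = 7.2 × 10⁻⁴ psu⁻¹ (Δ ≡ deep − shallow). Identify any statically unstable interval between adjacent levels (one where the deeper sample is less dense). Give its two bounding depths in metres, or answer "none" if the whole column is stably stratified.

Evaluate Δρ/ρ₀ = −αΔT + βΔS across each adjacent pair:
  109–170 m: −αΔT+βΔS = −(1.6 × 10⁻⁴)(+5.8)+(7.2 × 10⁻⁴)(-3.72) = -3.6 × 10⁻³ → UNSTABLE
  170–193 m: −αΔT+βΔS = −(1.6 × 10⁻⁴)(-10.6)+(7.2 × 10⁻⁴)(+20.79) = 0.017 → stable
  193–199 m: −αΔT+βΔS = −(1.6 × 10⁻⁴)(+0.4)+(7.2 × 10⁻⁴)(+1.74) = 1.2 × 10⁻³ → stable
The 109–170 m interval has Δρ < 0: lighter water underlies denser water.

109–170 m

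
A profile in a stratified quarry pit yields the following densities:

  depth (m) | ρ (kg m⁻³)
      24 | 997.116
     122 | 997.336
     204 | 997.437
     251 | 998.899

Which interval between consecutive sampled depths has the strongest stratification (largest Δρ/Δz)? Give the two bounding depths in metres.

204–251 m

Compute the density gradient over each adjacent pair:
  24–122 m: Δρ/Δz = 0.220/98 = 2.2 × 10⁻³ kg m⁻⁴
  122–204 m: Δρ/Δz = 0.101/82 = 1.2 × 10⁻³ kg m⁻⁴
  204–251 m: Δρ/Δz = 1.462/47 = 0.031 kg m⁻⁴
The largest gradient is in the 204–251 m interval — the pycnocline.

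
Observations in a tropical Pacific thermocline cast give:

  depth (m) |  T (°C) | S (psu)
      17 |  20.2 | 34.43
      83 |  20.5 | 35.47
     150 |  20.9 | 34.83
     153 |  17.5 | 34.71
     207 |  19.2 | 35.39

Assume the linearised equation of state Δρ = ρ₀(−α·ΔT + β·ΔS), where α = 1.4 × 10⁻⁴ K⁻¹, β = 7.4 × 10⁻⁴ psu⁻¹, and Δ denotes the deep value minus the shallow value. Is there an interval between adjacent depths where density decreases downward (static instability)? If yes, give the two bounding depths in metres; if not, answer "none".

Evaluate Δρ/ρ₀ = −αΔT + βΔS across each adjacent pair:
  17–83 m: −αΔT+βΔS = −(1.4 × 10⁻⁴)(+0.3)+(7.4 × 10⁻⁴)(+1.04) = 7.3 × 10⁻⁴ → stable
  83–150 m: −αΔT+βΔS = −(1.4 × 10⁻⁴)(+0.4)+(7.4 × 10⁻⁴)(-0.64) = -5.3 × 10⁻⁴ → UNSTABLE
  150–153 m: −αΔT+βΔS = −(1.4 × 10⁻⁴)(-3.4)+(7.4 × 10⁻⁴)(-0.12) = 3.9 × 10⁻⁴ → stable
  153–207 m: −αΔT+βΔS = −(1.4 × 10⁻⁴)(+1.7)+(7.4 × 10⁻⁴)(+0.68) = 2.7 × 10⁻⁴ → stable
The 83–150 m interval has Δρ < 0: lighter water underlies denser water.

83–150 m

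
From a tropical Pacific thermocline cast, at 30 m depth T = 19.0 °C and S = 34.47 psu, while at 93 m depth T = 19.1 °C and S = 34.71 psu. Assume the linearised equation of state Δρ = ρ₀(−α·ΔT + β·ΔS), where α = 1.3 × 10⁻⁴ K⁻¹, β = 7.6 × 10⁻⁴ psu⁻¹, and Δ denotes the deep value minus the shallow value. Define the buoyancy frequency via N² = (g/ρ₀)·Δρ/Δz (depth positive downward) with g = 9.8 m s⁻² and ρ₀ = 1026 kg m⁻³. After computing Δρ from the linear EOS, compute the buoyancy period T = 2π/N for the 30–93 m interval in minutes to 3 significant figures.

ΔT = +0.1 K, ΔS = +0.24 psu (deep − shallow).
Δρ/ρ₀ = −αΔT + βΔS = -1.30 × 10⁻⁵ + 1.824 × 10⁻⁴ = 1.694 × 10⁻⁴, so Δρ ≈ 0.1738 kg m⁻³.
N² = (g/ρ₀)·Δρ/Δz = g·(Δρ/ρ₀)/Δz = 9.8 × 1.694 × 10⁻⁴ / 63 = 2.6351 × 10⁻⁵ s⁻².
N = √(2.6351 × 10⁻⁵) = 5.1333 × 10⁻³ rad s⁻¹ → T = 2π/N = 1.2240 × 10³ s = 20.400 min ≈ 20.4 min.

20.4 min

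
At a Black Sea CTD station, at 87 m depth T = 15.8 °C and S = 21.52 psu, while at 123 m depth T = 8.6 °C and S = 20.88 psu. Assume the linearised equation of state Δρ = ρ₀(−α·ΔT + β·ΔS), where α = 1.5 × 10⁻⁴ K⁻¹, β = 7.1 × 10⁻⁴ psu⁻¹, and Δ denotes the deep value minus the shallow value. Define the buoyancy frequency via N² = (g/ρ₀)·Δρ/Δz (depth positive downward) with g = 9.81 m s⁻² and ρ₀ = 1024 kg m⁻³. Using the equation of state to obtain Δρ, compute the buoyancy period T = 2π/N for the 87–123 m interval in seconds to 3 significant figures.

481 s

ΔT = -7.2 K, ΔS = -0.64 psu (deep − shallow).
Δρ/ρ₀ = −αΔT + βΔS = 1.08 × 10⁻³ − 4.544 × 10⁻⁴ = 6.256 × 10⁻⁴, so Δρ ≈ 0.6406 kg m⁻³.
N² = (g/ρ₀)·Δρ/Δz = g·(Δρ/ρ₀)/Δz = 9.81 × 6.256 × 10⁻⁴ / 36 = 1.7048 × 10⁻⁴ s⁻².
N = √(1.7048 × 10⁻⁴) = 0.013057 rad s⁻¹ → T = 2π/N = 481.21 s ≈ 481 s.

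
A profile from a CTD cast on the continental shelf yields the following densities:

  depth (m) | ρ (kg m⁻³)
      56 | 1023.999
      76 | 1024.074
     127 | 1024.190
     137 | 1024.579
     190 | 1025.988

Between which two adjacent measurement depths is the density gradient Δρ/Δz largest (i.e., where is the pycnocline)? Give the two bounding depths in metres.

Compute the density gradient over each adjacent pair:
  56–76 m: Δρ/Δz = 0.075/20 = 3.7 × 10⁻³ kg m⁻⁴
  76–127 m: Δρ/Δz = 0.116/51 = 2.3 × 10⁻³ kg m⁻⁴
  127–137 m: Δρ/Δz = 0.389/10 = 0.039 kg m⁻⁴
  137–190 m: Δρ/Δz = 1.409/53 = 0.027 kg m⁻⁴
The largest gradient is in the 127–137 m interval — the pycnocline.

127–137 m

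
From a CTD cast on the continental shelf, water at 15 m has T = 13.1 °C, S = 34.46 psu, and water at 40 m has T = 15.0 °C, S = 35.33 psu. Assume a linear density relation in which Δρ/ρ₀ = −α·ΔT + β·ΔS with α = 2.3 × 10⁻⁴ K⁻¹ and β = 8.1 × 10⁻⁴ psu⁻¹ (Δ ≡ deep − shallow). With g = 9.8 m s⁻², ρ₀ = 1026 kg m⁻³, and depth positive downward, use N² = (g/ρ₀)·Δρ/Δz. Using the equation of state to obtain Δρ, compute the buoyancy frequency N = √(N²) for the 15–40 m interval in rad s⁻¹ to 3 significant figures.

ΔT = +1.9 K, ΔS = +0.87 psu (deep − shallow).
Δρ/ρ₀ = −αΔT + βΔS = -4.37 × 10⁻⁴ + 7.047 × 10⁻⁴ = 2.677 × 10⁻⁴, so Δρ ≈ 0.2747 kg m⁻³.
N² = (g/ρ₀)·Δρ/Δz = g·(Δρ/ρ₀)/Δz = 9.8 × 2.677 × 10⁻⁴ / 25 = 1.0494 × 10⁻⁴ s⁻².
N = √(1.0494 × 10⁻⁴) = 0.010244 rad s⁻¹ ≈ 0.0102 rad s⁻¹.

0.0102 rad s⁻¹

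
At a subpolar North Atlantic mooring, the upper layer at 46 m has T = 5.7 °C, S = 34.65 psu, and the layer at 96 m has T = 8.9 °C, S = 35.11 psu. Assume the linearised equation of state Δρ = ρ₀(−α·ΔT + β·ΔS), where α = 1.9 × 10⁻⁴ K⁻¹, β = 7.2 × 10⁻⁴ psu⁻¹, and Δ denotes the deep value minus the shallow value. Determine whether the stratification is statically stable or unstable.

ΔT = 8.9 − 5.7 = +3.2 K and ΔS = 35.11 − 34.65 = +0.46 psu (deep − shallow).
−αΔT = -6.08 × 10⁻⁴; βΔS = 3.312 × 10⁻⁴; sum Δρ/ρ₀ = -2.768 × 10⁻⁴.
Δρ/ρ₀ < 0, so Δρ < 0: deeper water is lighter → statically unstable; the column would overturn.

unstable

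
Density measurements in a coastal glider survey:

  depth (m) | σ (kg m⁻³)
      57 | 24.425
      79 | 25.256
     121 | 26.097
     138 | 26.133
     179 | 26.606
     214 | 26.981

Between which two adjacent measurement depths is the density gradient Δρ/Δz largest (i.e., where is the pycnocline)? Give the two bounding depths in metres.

Compute the density gradient over each adjacent pair:
  57–79 m: Δρ/Δz = 0.831/22 = 0.038 kg m⁻⁴
  79–121 m: Δρ/Δz = 0.841/42 = 0.020 kg m⁻⁴
  121–138 m: Δρ/Δz = 0.036/17 = 2.1 × 10⁻³ kg m⁻⁴
  138–179 m: Δρ/Δz = 0.473/41 = 0.012 kg m⁻⁴
  179–214 m: Δρ/Δz = 0.375/35 = 0.011 kg m⁻⁴
The largest gradient is in the 57–79 m interval — the pycnocline.

57–79 m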